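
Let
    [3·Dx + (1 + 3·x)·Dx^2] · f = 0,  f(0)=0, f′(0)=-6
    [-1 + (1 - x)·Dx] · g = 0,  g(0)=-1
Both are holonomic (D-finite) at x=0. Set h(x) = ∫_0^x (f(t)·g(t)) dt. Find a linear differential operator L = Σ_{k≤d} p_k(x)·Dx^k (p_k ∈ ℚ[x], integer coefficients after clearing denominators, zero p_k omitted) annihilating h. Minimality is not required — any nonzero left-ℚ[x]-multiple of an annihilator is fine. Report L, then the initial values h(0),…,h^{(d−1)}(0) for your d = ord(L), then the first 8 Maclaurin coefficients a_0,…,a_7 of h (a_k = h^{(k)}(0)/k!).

L = 3·Dx + (-1 + 9·x)·Dx^2 + (-1 - 2·x + 3·x^2)·Dx^3  (order 3).
h: a_k = 0, 0, 3, -1, 15/4, -51/10, 239/20, -1713/70, …
ICs: h(0) = 0, h′(0) = 0, h′′(0) = 6.

f: a_k = 0, -6, 9, -18, 81/2, -486/5, 243, -4374/7, …
g: a_k = -1, -1, -1, -1, -1, -1, -1, -1, …
Sym-product of L_f,L_g gives L₀ (≤ ord 2).
h=∫₀ˣh₀: take L = L₀·Dx.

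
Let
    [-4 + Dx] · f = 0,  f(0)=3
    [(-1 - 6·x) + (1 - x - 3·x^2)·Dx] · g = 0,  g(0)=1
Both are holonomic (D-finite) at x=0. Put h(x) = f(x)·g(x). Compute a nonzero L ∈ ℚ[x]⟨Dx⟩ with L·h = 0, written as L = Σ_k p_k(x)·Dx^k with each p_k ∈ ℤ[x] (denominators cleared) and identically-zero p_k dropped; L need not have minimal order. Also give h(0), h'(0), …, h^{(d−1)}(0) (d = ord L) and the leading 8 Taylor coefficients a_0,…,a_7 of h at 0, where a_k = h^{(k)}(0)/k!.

f: a_k = 3, 12, 24, 32, 32, 128/5, 256/15, 1024/105, …
g: a_k = 1, 1, 4, 7, 19, 40, 97, 217, …
Product ⇒ symmetric product L₀, ord ≤ 1.
L = (5 + 2·x - 12·x^2) + (-1 + x + 3·x^2)·Dx  (order 1).
h: a_k = 3, 15, 48, 125, 301, 3508/5, 4865/3, 392303/105, …
ICs: h(0) = 3.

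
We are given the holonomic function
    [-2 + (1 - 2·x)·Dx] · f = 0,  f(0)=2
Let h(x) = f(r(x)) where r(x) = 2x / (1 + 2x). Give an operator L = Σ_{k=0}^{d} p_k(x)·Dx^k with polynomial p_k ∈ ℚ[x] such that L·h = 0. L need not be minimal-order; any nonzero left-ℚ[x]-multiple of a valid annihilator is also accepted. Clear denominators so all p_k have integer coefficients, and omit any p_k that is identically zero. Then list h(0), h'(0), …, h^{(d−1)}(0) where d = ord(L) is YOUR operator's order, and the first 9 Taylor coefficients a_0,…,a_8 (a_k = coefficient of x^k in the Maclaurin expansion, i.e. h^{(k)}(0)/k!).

L = 4 + (-1 + 4·x^2)·Dx  (order 1).
h: a_k = 2, 8, 16, 32, 64, 128, 256, 512, 1024, …
ICs: h(0) = 2.

f: a_k = 2, 4, 8, 16, 32, 64, 128, 256, 512, …
h₀=f(r): pull back L_f along r ⇒ L₀.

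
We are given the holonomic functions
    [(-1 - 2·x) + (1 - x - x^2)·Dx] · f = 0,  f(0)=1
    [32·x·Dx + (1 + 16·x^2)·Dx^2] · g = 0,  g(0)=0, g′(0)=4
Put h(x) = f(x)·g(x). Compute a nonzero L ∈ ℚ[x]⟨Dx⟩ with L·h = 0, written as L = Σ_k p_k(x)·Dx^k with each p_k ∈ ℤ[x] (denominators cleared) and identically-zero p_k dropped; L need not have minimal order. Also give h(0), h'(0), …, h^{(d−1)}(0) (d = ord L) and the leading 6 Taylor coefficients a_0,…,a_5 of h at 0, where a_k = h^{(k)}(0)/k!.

L = (2 + 32·x + 96·x^2) + (2 - 28·x + 64·x^2 + 96·x^3)·Dx + (-1 + x - 15·x^2 + 16·x^3 + 16·x^4)·Dx^2  (order 2).
h: a_k = 0, 4, 4, -40/3, -28/3, 2732/15, …
ICs: h(0) = 0, h′(0) = 4.

f: a_k = 1, 1, 2, 3, 5, 8, …
g: a_k = 0, 4, 0, -64/3, 0, 1024/5, …
Sym-product of L_f,L_g gives L₀ (≤ ord 2).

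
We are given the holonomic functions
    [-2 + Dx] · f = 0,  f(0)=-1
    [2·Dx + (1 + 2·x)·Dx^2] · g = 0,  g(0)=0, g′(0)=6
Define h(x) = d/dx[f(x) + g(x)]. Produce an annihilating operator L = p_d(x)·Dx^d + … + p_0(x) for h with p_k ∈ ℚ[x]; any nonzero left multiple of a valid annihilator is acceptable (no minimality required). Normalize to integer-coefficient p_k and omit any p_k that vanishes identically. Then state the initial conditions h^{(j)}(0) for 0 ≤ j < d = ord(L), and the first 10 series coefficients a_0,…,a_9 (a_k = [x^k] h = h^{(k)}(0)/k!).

L = (-6 - 4·x) + (1 - 4·x - 4·x^2)·Dx + (1 + 3·x + 2·x^2)·Dx^2  (order 2).
h: a_k = 4, -16, 20, -152/3, 284/3, -2888/15, 17272/45, -241936/315, 483836/315, -8709128/2835, …
ICs: h(0) = 4, h′(0) = -16.

f: a_k = -1, -2, -2, -4/3, -2/3, -4/15, -4/45, -8/315, -2/315, -4/2835, …
g: a_k = 0, 6, -6, 8, -12, 96/5, -32, 384/7, -96, 512/3, …
f+g: L₀ = lclm(L_f,L_g), ord ≤ 1+2.
Differentiate: ansatz ord ≤ ord L₀ ⇒ L.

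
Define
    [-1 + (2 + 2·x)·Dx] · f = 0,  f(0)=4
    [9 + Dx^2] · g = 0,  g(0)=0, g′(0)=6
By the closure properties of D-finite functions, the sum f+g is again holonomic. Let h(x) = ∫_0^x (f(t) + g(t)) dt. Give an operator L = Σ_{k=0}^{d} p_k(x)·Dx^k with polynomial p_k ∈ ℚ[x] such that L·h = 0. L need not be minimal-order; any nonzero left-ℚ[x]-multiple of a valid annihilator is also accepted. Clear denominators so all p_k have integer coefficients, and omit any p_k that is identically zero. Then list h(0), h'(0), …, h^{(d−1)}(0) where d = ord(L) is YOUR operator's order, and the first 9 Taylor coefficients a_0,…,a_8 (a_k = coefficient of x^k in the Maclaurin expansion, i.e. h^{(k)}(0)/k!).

f: a_k = 4, 2, -1/2, 1/4, -5/32, 7/64, -21/256, 33/512, -429/8192, …
g: a_k = 0, 6, 0, -9, 0, 81/20, 0, -243/280, 0, …
L₀ := lclm(L_f,L_g); ord L₀ ≤ 1+2.
h=∫h₀ ⇒ L = L₀·Dx.
L = (-351 - 648·x - 324·x^2)·Dx + (630 + 1926·x + 1944·x^2 + 648·x^3)·Dx^2 + (-39 - 72·x - 36·x^2)·Dx^3 + (70 + 214·x + 216·x^2 + 72·x^3)·Dx^4  (order 4).
h: a_k = 0, 4, 4, -1/6, -35/16, -1/32, 1331/1920, -3/256, -14397/143360, …
ICs: h(0) = 0, h′(0) = 4, h′′(0) = 8, h′′′(0) = -1.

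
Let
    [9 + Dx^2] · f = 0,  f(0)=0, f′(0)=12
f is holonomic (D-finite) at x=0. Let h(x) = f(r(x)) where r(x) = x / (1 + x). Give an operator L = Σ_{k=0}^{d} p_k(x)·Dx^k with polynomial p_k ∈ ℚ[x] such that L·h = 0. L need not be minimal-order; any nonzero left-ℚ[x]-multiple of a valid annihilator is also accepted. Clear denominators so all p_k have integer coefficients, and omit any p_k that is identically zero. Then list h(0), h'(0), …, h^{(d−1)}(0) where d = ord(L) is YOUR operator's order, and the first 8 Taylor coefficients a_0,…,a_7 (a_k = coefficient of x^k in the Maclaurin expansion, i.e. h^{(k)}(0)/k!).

L = 9 + (2 + 6·x + 6·x^2 + 2·x^3)·Dx + (1 + 4·x + 6·x^2 + 4·x^3 + x^4)·Dx^2  (order 2).
h: a_k = 0, 12, -12, -6, 42, -879/10, 255/2, -19353/140, …
ICs: h(0) = 0, h′(0) = 12.

f: a_k = 0, 12, 0, -18, 0, 81/10, 0, -243/140, …
L₀ from L_f via x↦r, Dx↦r'^{-1}Dx.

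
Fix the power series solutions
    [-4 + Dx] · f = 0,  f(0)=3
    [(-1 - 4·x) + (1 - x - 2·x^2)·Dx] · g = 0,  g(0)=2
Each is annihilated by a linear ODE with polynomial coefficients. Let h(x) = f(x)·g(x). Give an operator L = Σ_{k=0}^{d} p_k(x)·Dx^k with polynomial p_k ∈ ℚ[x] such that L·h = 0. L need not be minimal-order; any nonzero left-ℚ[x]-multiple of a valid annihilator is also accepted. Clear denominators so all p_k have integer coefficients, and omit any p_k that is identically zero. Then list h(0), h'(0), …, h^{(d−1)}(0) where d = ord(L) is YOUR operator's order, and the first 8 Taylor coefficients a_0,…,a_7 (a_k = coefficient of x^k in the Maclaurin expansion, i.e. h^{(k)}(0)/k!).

f: a_k = 3, 12, 24, 32, 32, 128/5, 256/15, 1024/105, …
g: a_k = 2, 2, 6, 10, 22, 42, 86, 170, …
h₀=f·g: eliminate ⇒ L₀, order ≤ 1·1.
L = (5 - 8·x^2) + (-1 + x + 2·x^2)·Dx  (order 1).
h: a_k = 6, 30, 90, 214, 458, 4686/5, 5662/3, 79406/21, …
ICs: h(0) = 6.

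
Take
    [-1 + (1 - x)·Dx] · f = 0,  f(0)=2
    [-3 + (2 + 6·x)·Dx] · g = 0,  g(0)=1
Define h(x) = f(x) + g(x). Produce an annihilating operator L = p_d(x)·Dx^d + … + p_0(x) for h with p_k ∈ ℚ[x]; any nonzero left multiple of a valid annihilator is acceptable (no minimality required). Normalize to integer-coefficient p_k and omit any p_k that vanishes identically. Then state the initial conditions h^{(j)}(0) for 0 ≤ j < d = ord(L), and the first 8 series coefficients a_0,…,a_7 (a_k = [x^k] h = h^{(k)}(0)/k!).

f: a_k = 2, 2, 2, 2, 2, 2, 2, 2, …
g: a_k = 1, 3/2, -9/8, 27/16, -405/128, 1701/256, -15309/1024, 72171/2048, …
Sum ⇒ L₀ = lclm(L_f,L_g) in ℚ(x)⟨Dx⟩.
L = (-21 - 27·x) + (17 + 30·x + 81·x^2)·Dx + (2 - 14·x - 42·x^2 + 54·x^3)·Dx^2  (order 2).
h: a_k = 3, 7/2, 7/8, 59/16, -149/128, 2213/256, -13261/1024, 76267/2048, …
ICs: h(0) = 3, h′(0) = 7/2.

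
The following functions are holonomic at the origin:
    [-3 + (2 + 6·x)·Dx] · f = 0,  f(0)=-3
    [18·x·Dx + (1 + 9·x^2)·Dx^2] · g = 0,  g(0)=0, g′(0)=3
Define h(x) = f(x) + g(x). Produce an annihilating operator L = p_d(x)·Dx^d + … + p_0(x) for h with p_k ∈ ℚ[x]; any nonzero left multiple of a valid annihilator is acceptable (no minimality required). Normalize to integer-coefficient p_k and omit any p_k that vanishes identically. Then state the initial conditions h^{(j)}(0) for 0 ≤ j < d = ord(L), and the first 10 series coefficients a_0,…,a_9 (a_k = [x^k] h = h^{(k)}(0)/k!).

L = (-36 - 270·x + 972·x^2 + 1458·x^3)·Dx + (-33 - 144·x + 270·x^2 + 3888·x^3 + 5103·x^4)·Dx^2 + (-2 + 18·x + 108·x^2 + 324·x^3 + 1134·x^4 + 1458·x^5)·Dx^3  (order 3).
h: a_k = -3, -3/2, 27/8, -225/16, 1215/128, 36693/1280, 45927/1024, -5994567/14336, 8444007/32768, 101107197/65536, …
ICs: h(0) = -3, h′(0) = -3/2, h′′(0) = 27/4.

f: a_k = -3, -9/2, 27/8, -81/16, 1215/128, -5103/256, 45927/1024, -216513/2048, 8444007/32768, -42220035/65536, …
g: a_k = 0, 3, 0, -9, 0, 243/5, 0, -2187/7, 0, 2187, …
Weyl lclm of L_f,L_g ⇒ L₀ (ord ≤ 3).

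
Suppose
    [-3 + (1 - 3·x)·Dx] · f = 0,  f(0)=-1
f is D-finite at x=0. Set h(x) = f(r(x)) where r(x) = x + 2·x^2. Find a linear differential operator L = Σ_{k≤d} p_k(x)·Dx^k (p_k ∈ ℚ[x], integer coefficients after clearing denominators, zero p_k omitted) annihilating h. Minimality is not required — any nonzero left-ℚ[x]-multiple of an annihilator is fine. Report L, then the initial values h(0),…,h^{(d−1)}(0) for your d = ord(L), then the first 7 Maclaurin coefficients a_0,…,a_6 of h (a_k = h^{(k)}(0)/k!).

f: a_k = -1, -3, -9, -27, -81, -243, -729, …
f∘r: x↦r, Dx↦Dx/r' in L_f ⇒ L₀.
L = (3 + 12·x) + (-1 + 3·x + 6·x^2)·Dx  (order 1).
h: a_k = -1, -3, -15, -63, -279, -1215, -5319, …
ICs: h(0) = -1.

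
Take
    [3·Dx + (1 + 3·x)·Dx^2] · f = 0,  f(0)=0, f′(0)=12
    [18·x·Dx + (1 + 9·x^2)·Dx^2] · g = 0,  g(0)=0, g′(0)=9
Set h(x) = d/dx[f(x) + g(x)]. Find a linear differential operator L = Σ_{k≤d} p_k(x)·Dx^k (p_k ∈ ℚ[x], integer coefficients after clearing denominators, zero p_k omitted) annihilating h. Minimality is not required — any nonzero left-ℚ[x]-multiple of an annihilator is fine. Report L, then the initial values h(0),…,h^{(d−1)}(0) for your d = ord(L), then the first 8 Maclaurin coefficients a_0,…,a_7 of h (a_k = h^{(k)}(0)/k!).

f: a_k = 0, 12, -18, 36, -81, 972/5, -486, 8748/7, …
g: a_k = 0, 9, 0, -27, 0, 729/5, 0, -6561/7, …
Weyl lclm of L_f,L_g ⇒ L₀ (ord ≤ 4).
Differentiate: ansatz ord ≤ ord L₀ ⇒ L.
L = (-18 - 162·x + 486·x^2 + 486·x^3) + (-12 - 36·x + 972·x^3 + 972·x^4)·Dx + (-1 + 3·x + 18·x^2 + 54·x^3 + 243·x^4 + 243·x^5)·Dx^2  (order 2).
h: a_k = 21, -36, 27, -324, 1701, -2916, 2187, -26244, …
ICs: h(0) = 21, h′(0) = -36.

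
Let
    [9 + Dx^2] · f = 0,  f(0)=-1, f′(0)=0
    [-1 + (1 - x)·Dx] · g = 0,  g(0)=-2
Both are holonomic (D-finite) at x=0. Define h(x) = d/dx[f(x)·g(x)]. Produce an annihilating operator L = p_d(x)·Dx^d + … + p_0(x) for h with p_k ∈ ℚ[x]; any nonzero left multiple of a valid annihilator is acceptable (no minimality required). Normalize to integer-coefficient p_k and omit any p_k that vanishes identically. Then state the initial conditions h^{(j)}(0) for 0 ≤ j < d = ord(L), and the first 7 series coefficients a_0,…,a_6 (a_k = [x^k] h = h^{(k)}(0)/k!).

L = (7 - 18·x + 9·x^2) + (-2 + 2·x)·Dx + (1 - 2·x + x^2)·Dx^2  (order 2).
h: a_k = 2, -14, -21, -1, -5/4, -273/20, -637/40, …
ICs: h(0) = 2, h′(0) = -14.

f: a_k = -1, 0, 9/2, 0, -27/8, 0, 81/80, …
g: a_k = -2, -2, -2, -2, -2, -2, -2, …
L₀ := L_f ⊗_s L_g (sym. prod.), ord ≤ 2.
h₀' ⇒ L via d/dx closure of L₀.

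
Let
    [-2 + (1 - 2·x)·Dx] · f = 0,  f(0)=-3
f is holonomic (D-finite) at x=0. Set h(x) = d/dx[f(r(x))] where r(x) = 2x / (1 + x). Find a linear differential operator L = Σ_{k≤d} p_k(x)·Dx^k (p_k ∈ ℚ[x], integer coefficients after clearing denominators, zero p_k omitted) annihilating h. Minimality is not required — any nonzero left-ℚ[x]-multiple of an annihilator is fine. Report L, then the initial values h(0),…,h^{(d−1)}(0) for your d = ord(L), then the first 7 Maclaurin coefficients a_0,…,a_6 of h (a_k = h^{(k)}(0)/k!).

f: a_k = -3, -6, -12, -24, -48, -96, -192, …
Change of var in L_f (x↦r) gives L₀.
h=h₀': d/dx-closure on L₀ ⇒ L.
L = 6 + (-1 + 3·x)·Dx  (order 1).
h: a_k = -12, -72, -324, -1296, -4860, -17496, -61236, …
ICs: h(0) = -12.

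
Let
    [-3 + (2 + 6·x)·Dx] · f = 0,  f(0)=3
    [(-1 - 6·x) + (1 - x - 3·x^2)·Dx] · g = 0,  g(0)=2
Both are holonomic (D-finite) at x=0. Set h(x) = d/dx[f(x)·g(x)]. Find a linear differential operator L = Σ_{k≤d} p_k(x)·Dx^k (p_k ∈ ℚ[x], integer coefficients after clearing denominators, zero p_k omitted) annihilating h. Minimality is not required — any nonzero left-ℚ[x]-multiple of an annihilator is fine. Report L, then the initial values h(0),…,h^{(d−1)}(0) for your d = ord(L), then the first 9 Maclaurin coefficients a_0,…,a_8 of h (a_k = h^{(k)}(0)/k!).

L = (35 + 378·x + 1053·x^2 + 1350·x^3 + 1215·x^4) + (-10 - 50·x - 54·x^2 + 162·x^3 + 594·x^4 + 486·x^5)·Dx  (order 1).
h: a_k = 15, 105/2, 1953/8, 9033/16, 272085/128, 1165599/256, 16097109/1024, 65648553/2048, 3548497437/32768, …
ICs: h(0) = 15.

f: a_k = 3, 9/2, -27/8, 81/16, -1215/128, 5103/256, -45927/1024, 216513/2048, -8444007/32768, …
g: a_k = 2, 2, 8, 14, 38, 80, 194, 434, 1016, …
Product ⇒ symmetric product L₀, ord ≤ 1.
h₀' ⇒ L via d/dx closure of L₀.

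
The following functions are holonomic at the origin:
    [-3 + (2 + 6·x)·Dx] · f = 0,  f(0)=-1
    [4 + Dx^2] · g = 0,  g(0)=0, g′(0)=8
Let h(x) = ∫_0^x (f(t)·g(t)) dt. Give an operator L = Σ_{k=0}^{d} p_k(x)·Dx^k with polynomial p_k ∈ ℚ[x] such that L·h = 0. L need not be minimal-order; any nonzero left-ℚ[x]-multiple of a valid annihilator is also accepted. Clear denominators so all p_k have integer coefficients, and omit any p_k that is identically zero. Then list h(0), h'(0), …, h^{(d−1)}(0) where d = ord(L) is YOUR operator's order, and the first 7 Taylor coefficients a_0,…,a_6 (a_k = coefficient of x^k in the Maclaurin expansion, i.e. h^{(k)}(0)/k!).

f: a_k = -1, -3/2, 9/8, -27/16, 405/128, -1701/256, 15309/1024, …
g: a_k = 0, 8, 0, -16/3, 0, 16/15, 0, …
h₀=f·g: eliminate ⇒ L₀, order ≤ 1·2.
Integrate: L := L₀·Dx.
L = (43 + 96·x + 144·x^2)·Dx + (-12 - 36·x)·Dx^2 + (4 + 24·x + 36·x^2)·Dx^3  (order 3).
h: a_k = 0, 0, -4, -4, 43/12, -11/10, 4379/1440, …
ICs: h(0) = 0, h′(0) = 0, h′′(0) = -8.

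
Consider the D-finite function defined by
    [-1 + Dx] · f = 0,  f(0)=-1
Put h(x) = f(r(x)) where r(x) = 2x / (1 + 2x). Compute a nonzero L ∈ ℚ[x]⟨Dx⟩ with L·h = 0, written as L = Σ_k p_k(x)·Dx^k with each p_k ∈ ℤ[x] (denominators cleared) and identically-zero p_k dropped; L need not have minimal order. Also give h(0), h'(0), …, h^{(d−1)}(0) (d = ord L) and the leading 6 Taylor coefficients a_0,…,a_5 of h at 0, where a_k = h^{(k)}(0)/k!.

L = -2 + (1 + 4·x + 4·x^2)·Dx  (order 1).
h: a_k = -1, -2, 2, -4/3, -2/3, 76/15, …
ICs: h(0) = -1.

f: a_k = -1, -1, -1/2, -1/6, -1/24, -1/120, …
f∘r: x↦r, Dx↦Dx/r' in L_f ⇒ L₀.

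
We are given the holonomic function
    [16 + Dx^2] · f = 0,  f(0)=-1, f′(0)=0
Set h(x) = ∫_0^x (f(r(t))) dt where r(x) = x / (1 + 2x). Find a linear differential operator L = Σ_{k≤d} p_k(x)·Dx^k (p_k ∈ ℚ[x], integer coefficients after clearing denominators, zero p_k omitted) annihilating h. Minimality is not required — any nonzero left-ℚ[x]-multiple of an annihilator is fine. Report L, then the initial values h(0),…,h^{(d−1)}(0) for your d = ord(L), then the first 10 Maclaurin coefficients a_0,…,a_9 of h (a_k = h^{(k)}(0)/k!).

L = 16·Dx + (4 + 24·x + 48·x^2 + 32·x^3)·Dx^2 + (1 + 8·x + 24·x^2 + 32·x^3 + 16·x^4)·Dx^3  (order 3).
h: a_k = 0, -1, 0, 8/3, -8, 256/15, -256/9, 1408/45, 64/5, -602624/2835, …
ICs: h(0) = 0, h′(0) = -1, h′′(0) = 0.

f: a_k = -1, 0, 8, 0, -32/3, 0, 256/45, 0, -512/315, 0, …
Substitute x→r, Dx→(1/r')Dx; clear ⇒ L₀.
∫: right-multiply L₀ by Dx.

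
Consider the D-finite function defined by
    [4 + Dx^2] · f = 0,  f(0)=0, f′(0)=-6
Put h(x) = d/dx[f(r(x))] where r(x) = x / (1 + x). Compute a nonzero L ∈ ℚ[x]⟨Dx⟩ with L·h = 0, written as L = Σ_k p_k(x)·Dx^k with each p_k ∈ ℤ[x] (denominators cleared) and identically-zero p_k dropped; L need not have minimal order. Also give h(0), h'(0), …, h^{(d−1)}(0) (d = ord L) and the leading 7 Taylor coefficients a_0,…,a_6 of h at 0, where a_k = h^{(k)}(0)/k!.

L = (10 + 12·x + 6·x^2) + (6 + 18·x + 18·x^2 + 6·x^3)·Dx + (1 + 4·x + 6·x^2 + 4·x^3 + x^4)·Dx^2  (order 2).
h: a_k = -6, 12, -6, -24, 86, -180, 4418/15, …
ICs: h(0) = -6, h′(0) = 12.

f: a_k = 0, -6, 0, 4, 0, -4/5, 0, …
L₀ from L_f via x↦r, Dx↦r'^{-1}Dx.
Differentiate: ansatz ord ≤ ord L₀ ⇒ L.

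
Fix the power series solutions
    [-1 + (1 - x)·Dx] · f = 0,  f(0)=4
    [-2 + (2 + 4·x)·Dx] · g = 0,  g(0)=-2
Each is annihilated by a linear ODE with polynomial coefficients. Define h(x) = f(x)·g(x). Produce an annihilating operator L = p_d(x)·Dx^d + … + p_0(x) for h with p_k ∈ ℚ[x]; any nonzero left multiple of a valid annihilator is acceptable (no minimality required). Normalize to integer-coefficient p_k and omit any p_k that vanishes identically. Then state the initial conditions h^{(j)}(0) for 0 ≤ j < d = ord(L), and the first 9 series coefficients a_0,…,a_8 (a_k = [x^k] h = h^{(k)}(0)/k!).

L = (2 + x) + (-1 - x + 2·x^2)·Dx  (order 1).
h: a_k = -8, -16, -12, -16, -11, -18, -15/2, -24, 45/16, …
ICs: h(0) = -8.

f: a_k = 4, 4, 4, 4, 4, 4, 4, 4, 4, …
g: a_k = -2, -2, 1, -1, 5/4, -7/4, 21/8, -33/8, 429/64, …
L₀ := L_f ⊗_s L_g (sym. prod.), ord ≤ 1.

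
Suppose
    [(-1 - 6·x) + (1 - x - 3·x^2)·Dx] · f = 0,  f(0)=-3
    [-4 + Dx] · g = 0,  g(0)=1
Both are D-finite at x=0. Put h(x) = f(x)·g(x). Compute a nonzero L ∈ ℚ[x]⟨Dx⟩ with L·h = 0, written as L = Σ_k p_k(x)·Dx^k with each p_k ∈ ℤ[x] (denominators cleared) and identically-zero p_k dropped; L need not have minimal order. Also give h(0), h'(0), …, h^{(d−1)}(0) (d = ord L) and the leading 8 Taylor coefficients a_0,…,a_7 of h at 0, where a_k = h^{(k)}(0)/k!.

f: a_k = -3, -3, -12, -21, -57, -120, -291, -651, …
g: a_k = 1, 4, 8, 32/3, 32/3, 128/15, 256/45, 1024/315, …
L₀ := L_f ⊗_s L_g (sym. prod.), ord ≤ 1.
L = (5 + 2·x - 12·x^2) + (-1 + x + 3·x^2)·Dx  (order 1).
h: a_k = -3, -15, -48, -125, -301, -3508/5, -4865/3, -392303/105, …
ICs: h(0) = -3.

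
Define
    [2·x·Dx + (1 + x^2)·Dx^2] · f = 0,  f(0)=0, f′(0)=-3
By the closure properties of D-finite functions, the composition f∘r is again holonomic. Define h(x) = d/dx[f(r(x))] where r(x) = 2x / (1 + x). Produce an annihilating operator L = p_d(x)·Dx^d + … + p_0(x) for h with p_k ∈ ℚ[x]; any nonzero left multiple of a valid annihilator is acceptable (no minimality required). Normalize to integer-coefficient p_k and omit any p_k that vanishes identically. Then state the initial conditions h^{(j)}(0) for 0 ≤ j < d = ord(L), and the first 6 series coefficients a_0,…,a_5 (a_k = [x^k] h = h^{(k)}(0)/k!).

L = (2 + 10·x) + (1 + 2·x + 5·x^2)·Dx  (order 1).
h: a_k = -6, 12, 6, -72, 114, 132, …
ICs: h(0) = -6.

f: a_k = 0, -3, 0, 1, 0, -3/5, …
f∘r: x↦r, Dx↦Dx/r' in L_f ⇒ L₀.
h₀' ⇒ L via d/dx closure of L₀.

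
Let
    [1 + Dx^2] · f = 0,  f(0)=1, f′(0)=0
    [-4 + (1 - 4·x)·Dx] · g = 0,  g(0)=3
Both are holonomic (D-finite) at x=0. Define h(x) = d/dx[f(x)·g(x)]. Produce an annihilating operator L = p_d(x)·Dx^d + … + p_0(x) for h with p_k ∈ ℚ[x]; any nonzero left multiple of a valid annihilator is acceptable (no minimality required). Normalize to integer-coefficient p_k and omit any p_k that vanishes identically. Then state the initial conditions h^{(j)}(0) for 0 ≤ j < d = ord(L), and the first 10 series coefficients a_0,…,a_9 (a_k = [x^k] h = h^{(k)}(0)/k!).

f: a_k = 1, 0, -1/2, 0, 1/24, 0, -1/720, 0, 1/40320, 0, …
g: a_k = 3, 12, 48, 192, 768, 3072, 12288, 49152, 196608, 786432, …
Product ⇒ symmetric product L₀, ord ≤ 2.
h₀' ⇒ L via d/dx closure of L₀.
L = (-31 - 8·x + 16·x^2) + (-8 + 32·x)·Dx + (1 - 8·x + 16·x^2)·Dx^2  (order 2).
h: a_k = 12, 93, 558, 5953/2, 29765/2, 2857439/40, 20002073/60, 512053069/336, 1536159207/224, 3686782096799/120960, …
ICs: h(0) = 12, h′(0) = 93.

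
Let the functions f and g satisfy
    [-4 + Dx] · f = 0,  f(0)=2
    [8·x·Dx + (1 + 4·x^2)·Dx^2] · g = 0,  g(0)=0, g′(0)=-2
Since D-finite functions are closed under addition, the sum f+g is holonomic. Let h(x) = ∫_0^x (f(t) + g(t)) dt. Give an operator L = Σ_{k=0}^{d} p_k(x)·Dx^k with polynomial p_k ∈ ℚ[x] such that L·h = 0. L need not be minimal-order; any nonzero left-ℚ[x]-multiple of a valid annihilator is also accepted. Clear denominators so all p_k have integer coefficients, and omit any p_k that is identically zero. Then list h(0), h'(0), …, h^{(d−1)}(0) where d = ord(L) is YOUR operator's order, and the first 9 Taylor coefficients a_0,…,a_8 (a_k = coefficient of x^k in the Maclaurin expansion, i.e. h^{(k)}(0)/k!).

f: a_k = 2, 8, 16, 64/3, 64/3, 256/15, 512/45, 2048/315, 1024/315, …
g: a_k = 0, -2, 0, 8/3, 0, -32/5, 0, 128/7, 0, …
Sum ⇒ L₀ = lclm(L_f,L_g) in ℚ(x)⟨Dx⟩.
∫: right-multiply L₀ by Dx.
L = (8 - 32·x - 96·x^2 - 128·x^3)·Dx^2 + (-6 - 8·x^2 - 64·x^4)·Dx^3 + (1 + 2·x + 8·x^2 + 8·x^3 + 16·x^4)·Dx^4  (order 4).
h: a_k = 0, 2, 3, 16/3, 6, 64/15, 16/9, 512/315, 976/315, …
ICs: h(0) = 0, h′(0) = 2, h′′(0) = 6, h′′′(0) = 32.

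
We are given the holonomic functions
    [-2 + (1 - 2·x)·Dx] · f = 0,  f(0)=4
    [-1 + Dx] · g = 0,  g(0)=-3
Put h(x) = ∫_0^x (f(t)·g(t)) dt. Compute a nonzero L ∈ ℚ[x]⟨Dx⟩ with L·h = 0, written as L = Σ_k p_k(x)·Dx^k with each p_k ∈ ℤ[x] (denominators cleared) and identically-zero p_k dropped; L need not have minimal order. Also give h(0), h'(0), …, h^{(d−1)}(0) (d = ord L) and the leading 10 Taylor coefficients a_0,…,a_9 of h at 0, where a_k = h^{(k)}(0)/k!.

f: a_k = 4, 8, 16, 32, 64, 128, 256, 512, 1024, 2048, …
g: a_k = -3, -3, -3/2, -1/2, -1/8, -1/40, -1/240, -1/1680, -1/13440, -1/120960, …
h₀=f·g: eliminate ⇒ L₀, order ≤ 1·1.
Integrate: L := L₀·Dx.
L = (3 - 2·x)·Dx + (-1 + 2·x)·Dx^2  (order 2).
h: a_k = 0, -12, -18, -26, -79/2, -633/10, -6331/60, -75973/420, -354541/1120, -17017969/30240, …
ICs: h(0) = 0, h′(0) = -12.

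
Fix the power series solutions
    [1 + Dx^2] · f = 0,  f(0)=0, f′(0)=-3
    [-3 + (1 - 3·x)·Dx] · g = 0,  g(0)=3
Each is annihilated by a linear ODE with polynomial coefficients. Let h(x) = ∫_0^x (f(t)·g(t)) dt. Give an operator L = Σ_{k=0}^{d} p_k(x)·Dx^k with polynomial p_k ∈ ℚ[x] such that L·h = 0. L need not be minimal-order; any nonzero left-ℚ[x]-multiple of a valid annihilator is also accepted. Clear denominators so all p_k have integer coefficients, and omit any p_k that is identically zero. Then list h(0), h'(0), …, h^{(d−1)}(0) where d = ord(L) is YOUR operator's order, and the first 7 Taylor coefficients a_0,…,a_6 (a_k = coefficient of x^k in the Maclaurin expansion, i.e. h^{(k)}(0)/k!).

f: a_k = 0, -3, 0, 1/2, 0, -1/40, 0, …
g: a_k = 3, 9, 27, 81, 243, 729, 2187, …
Product ⇒ symmetric product L₀, ord ≤ 2.
∫: right-multiply L₀ by Dx.
L = (-1 + 3·x)·Dx + 6·Dx^2 + (-1 + 3·x)·Dx^3  (order 3).
h: a_k = 0, 0, -9/2, -9, -159/8, -477/10, -9541/80, …
ICs: h(0) = 0, h′(0) = 0, h′′(0) = -9.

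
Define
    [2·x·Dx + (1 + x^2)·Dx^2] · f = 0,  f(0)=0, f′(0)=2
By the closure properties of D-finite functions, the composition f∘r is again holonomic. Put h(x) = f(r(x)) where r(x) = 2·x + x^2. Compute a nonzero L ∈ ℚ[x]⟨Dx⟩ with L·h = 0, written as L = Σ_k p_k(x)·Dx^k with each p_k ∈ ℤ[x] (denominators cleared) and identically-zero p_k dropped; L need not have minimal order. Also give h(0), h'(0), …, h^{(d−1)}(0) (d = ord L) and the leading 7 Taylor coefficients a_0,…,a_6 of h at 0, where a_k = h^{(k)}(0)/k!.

f: a_k = 0, 2, 0, -2/3, 0, 2/5, 0, …
h₀=f(r): pull back L_f along r ⇒ L₀.
L = (-1 + 8·x + 16·x^2 + 12·x^3 + 3·x^4)·Dx + (1 + x + 4·x^2 + 8·x^3 + 5·x^4 + x^5)·Dx^2  (order 2).
h: a_k = 0, 4, 2, -16/3, -8, 44/5, 94/3, …
ICs: h(0) = 0, h′(0) = 4.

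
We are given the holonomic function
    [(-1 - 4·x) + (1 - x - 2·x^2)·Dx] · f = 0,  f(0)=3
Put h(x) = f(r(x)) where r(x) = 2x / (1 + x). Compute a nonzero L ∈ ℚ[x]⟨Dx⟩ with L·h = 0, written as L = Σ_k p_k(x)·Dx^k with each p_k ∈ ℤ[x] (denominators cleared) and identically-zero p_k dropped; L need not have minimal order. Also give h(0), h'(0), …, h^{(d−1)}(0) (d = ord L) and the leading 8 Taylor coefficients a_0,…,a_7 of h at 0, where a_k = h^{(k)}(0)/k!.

L = (2 + 18·x) + (-1 - x + 9·x^2 + 9·x^3)·Dx  (order 1).
h: a_k = 3, 6, 30, 54, 270, 486, 2430, 4374, …
ICs: h(0) = 3.

f: a_k = 3, 3, 9, 15, 33, 63, 129, 255, …
h₀=f(r): pull back L_f along r ⇒ L₀.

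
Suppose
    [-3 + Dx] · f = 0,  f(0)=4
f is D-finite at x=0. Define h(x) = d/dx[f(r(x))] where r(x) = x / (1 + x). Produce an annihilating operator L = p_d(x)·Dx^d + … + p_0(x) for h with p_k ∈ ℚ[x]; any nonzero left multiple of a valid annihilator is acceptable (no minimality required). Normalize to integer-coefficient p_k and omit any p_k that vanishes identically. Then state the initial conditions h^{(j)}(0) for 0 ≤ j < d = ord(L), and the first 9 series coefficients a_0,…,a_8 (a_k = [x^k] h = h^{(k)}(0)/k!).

f: a_k = 4, 12, 18, 18, 27/2, 81/10, 81/20, 243/140, 729/1120, …
f∘r: x↦r, Dx↦Dx/r' in L_f ⇒ L₀.
Differentiate: ansatz ord ≤ ord L₀ ⇒ L.
L = (1 - 2·x) + (-1 - 2·x - x^2)·Dx  (order 1).
h: a_k = 12, 12, -18, 6, 21/2, -207/10, 411/20, -1623/140, -1917/1120, …
ICs: h(0) = 12.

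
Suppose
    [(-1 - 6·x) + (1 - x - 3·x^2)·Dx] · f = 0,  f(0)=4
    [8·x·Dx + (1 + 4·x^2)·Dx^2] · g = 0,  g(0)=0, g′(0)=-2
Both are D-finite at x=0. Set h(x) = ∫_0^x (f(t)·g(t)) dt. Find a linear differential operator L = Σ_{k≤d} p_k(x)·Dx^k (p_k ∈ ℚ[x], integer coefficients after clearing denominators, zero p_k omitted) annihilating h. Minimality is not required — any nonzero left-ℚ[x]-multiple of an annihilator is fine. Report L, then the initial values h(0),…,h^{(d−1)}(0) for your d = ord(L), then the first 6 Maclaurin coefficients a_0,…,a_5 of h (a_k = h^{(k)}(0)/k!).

L = (6 + 8·x + 72·x^2)·Dx + (2 + 4·x + 16·x^2 + 72·x^3)·Dx^2 + (-1 + x - x^2 + 4·x^3 + 12·x^4)·Dx^3  (order 3).
h: a_k = 0, 0, -4, -8/3, -16/3, -136/15, …
ICs: h(0) = 0, h′(0) = 0, h′′(0) = -8.

f: a_k = 4, 4, 16, 28, 76, 160, …
g: a_k = 0, -2, 0, 8/3, 0, -32/5, …
f·g: L₀ = L_f ⊗_s L_g, ord ≤ 1·2.
h=∫₀ˣh₀: take L = L₀·Dx.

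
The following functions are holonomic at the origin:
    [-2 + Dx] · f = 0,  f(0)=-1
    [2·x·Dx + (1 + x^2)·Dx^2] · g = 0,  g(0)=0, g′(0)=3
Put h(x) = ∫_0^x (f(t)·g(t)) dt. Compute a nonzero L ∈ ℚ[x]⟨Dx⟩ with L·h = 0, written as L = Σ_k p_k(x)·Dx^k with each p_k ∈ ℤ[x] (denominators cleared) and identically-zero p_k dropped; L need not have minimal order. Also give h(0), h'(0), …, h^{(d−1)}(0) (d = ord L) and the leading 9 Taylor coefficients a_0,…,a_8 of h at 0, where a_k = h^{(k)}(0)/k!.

f: a_k = -1, -2, -2, -4/3, -2/3, -4/15, -4/45, -8/315, -2/315, …
g: a_k = 0, 3, 0, -1, 0, 3/5, 0, -3/7, 0, …
f·g: L₀ = L_f ⊗_s L_g, ord ≤ 1·2.
h=∫₀ˣh₀: take L = L₀·Dx.
L = (4 - 4·x + 4·x^2)·Dx + (-4 + 2·x - 4·x^2)·Dx^2 + (1 + x^2)·Dx^3  (order 3).
h: a_k = 0, 0, -3/2, -2, -5/4, -2/5, -1/10, -2/21, -13/280, …
ICs: h(0) = 0, h′(0) = 0, h′′(0) = -3.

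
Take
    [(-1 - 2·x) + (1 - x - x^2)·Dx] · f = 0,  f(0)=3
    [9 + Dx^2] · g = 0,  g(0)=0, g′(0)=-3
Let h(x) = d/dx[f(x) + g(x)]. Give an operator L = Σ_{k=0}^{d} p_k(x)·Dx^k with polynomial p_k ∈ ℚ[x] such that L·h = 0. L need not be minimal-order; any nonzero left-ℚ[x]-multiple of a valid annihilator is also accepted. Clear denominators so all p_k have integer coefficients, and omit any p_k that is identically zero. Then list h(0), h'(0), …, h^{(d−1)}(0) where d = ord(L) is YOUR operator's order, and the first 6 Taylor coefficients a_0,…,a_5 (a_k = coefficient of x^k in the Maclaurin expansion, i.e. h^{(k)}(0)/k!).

L = (468 + 1026·x + 1170·x^2 + 450·x^3 + 630·x^4 + 486·x^5 + 162·x^6) + (-81 - 63·x + 252·x^2 + 45·x^3 - 90·x^4 + 153·x^5 + 189·x^6 + 54·x^7)·Dx + (52 + 114·x + 130·x^2 + 50·x^3 + 70·x^4 + 54·x^5 + 18·x^6)·Dx^2 + (-9 - 7·x + 28·x^2 + 5·x^3 - 10·x^4 + 17·x^5 + 21·x^6 + 6·x^7)·Dx^3  (order 3).
h: a_k = 0, 12, 81/2, 60, 879/8, 234, …
ICs: h(0) = 0, h′(0) = 12, h′′(0) = 81.

f: a_k = 3, 3, 6, 9, 15, 24, …
g: a_k = 0, -3, 0, 9/2, 0, -81/40, …
Weyl lclm of L_f,L_g ⇒ L₀ (ord ≤ 3).
Differentiate: ansatz ord ≤ ord L₀ ⇒ L.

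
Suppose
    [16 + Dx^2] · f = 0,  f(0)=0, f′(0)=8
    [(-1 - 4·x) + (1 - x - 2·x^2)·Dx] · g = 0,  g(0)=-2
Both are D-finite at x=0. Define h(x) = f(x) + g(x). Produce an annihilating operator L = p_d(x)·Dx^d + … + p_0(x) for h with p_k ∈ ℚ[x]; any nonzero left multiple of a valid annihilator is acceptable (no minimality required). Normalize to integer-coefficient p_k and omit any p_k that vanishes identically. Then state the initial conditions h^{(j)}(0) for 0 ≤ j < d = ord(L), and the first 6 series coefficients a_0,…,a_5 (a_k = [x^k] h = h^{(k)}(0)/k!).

f: a_k = 0, 8, 0, -64/3, 0, 256/15, …
g: a_k = -2, -2, -6, -10, -22, -42, …
Sum ⇒ L₀ = lclm(L_f,L_g) in ℚ(x)⟨Dx⟩.
L = (-368 - 1408·x + 256·x^2 - 512·x^3 - 2560·x^4 - 2048·x^5) + (176 - 336·x - 384·x^2 + 1024·x^3 + 384·x^4 - 1536·x^5 - 1024·x^6)·Dx + (-23 - 88·x + 16·x^2 - 32·x^3 - 160·x^4 - 128·x^5)·Dx^2 + (11 - 21·x - 24·x^2 + 64·x^3 + 24·x^4 - 96·x^5 - 64·x^6)·Dx^3  (order 3).
h: a_k = -2, 6, -6, -94/3, -22, -374/15, …
ICs: h(0) = -2, h′(0) = 6, h′′(0) = -12.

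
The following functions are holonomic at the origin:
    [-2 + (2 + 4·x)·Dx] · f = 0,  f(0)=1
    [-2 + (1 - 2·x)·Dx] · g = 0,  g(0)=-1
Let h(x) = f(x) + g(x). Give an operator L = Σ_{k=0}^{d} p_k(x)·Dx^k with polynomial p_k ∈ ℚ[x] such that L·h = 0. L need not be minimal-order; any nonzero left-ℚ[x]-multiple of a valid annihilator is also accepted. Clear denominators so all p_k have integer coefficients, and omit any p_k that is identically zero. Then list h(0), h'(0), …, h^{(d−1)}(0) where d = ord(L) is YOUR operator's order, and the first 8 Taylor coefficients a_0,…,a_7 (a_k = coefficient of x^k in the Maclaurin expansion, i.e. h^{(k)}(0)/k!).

f: a_k = 1, 1, -1/2, 1/2, -5/8, 7/8, -21/16, 33/16, …
g: a_k = -1, -2, -4, -8, -16, -32, -64, -128, …
L₀ := lclm(L_f,L_g); ord L₀ ≤ 1+1.
L = (10 + 12·x) + (-9 - 28·x - 36·x^2)·Dx + (1 + 6·x - 4·x^2 - 24·x^3)·Dx^2  (order 2).
h: a_k = 0, -1, -9/2, -15/2, -133/8, -249/8, -1045/16, -2015/16, …
ICs: h(0) = 0, h′(0) = -1.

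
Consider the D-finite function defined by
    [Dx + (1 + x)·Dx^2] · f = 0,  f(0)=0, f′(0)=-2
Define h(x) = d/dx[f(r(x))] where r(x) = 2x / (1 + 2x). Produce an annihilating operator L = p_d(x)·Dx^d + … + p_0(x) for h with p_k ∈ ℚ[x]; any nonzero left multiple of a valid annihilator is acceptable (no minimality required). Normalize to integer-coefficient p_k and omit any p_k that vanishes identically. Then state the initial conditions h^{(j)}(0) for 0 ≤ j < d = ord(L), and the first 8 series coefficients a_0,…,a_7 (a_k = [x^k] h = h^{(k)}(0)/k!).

L = (6 + 16·x) + (1 + 6·x + 8·x^2)·Dx  (order 1).
h: a_k = -4, 24, -112, 480, -1984, 8064, -32512, 130560, …
ICs: h(0) = -4.

f: a_k = 0, -2, 1, -2/3, 1/2, -2/5, 1/3, -2/7, …
h₀=f(r): pull back L_f along r ⇒ L₀.
h₀' ⇒ L via d/dx closure of L₀.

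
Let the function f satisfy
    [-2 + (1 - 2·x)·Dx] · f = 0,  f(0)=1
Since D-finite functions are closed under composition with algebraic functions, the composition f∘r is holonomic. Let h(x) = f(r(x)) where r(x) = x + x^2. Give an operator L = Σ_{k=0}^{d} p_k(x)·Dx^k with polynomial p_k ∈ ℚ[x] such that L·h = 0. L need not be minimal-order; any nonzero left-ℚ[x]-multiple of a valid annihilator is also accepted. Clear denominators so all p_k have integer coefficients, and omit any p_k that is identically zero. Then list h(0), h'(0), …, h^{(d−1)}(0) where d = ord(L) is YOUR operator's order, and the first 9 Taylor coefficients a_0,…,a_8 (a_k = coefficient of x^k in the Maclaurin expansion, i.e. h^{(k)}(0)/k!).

L = (2 + 4·x) + (-1 + 2·x + 2·x^2)·Dx  (order 1).
h: a_k = 1, 2, 6, 16, 44, 120, 328, 896, 2448, …
ICs: h(0) = 1.

f: a_k = 1, 2, 4, 8, 16, 32, 64, 128, 256, …
L₀ from L_f via x↦r, Dx↦r'^{-1}Dx.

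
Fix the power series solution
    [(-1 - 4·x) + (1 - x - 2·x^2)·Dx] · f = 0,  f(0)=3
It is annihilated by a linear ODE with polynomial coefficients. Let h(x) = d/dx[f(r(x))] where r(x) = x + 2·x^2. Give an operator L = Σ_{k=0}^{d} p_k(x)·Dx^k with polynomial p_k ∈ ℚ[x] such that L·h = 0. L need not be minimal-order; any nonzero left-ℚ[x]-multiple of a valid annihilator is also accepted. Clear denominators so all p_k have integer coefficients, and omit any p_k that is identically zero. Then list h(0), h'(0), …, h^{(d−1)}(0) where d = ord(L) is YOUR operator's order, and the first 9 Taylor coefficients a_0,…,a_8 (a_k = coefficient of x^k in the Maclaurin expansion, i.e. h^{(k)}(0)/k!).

L = (10 + 72·x + 240·x^2 + 544·x^3 + 1344·x^4 + 1920·x^5 + 1280·x^6) + (-1 - 7·x - 12·x^2 + 32·x^3 + 200·x^4 + 384·x^5 + 448·x^6 + 256·x^7)·Dx  (order 1).
h: a_k = 3, 30, 153, 636, 2535, 10026, 37653, 139128, 506979, …
ICs: h(0) = 3.

f: a_k = 3, 3, 9, 15, 33, 63, 129, 255, 513, …
h₀=f(r): pull back L_f along r ⇒ L₀.
h₀' ⇒ L via d/dx closure of L₀.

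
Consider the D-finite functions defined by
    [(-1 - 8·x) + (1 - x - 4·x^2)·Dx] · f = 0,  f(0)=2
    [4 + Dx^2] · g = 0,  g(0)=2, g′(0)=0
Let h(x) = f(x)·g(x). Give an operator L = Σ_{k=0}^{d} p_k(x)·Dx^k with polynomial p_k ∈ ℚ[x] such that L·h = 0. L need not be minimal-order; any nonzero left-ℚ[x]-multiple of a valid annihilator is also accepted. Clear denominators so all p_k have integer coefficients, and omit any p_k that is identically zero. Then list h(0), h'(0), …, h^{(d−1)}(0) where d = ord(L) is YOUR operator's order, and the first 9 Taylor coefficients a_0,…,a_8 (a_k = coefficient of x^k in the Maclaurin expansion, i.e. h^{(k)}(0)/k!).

f: a_k = 2, 2, 10, 18, 58, 130, 362, 882, 2330, …
g: a_k = 2, 0, -4, 0, 4/3, 0, -8/45, 0, 4/315, …
h₀=f·g: eliminate ⇒ L₀, order ≤ 1·2.
L = (4 + 4·x + 16·x^2) + (2 + 16·x)·Dx + (-1 + x + 4·x^2)·Dx^2  (order 2).
h: a_k = 4, 4, 12, 28, 236/3, 572/3, 22724/45, 57044/45, 345196/105, …
ICs: h(0) = 4, h′(0) = 4.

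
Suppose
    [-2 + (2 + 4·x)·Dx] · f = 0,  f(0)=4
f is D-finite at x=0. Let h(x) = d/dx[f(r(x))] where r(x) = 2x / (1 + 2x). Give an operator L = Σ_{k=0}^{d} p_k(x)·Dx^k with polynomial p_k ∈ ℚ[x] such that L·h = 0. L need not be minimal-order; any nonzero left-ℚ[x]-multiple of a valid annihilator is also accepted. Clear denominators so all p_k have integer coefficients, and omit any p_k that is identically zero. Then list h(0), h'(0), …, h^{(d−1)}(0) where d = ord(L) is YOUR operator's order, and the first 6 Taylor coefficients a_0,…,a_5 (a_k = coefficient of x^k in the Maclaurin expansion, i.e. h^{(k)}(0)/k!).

L = (-6 - 24·x) + (-1 - 8·x - 12·x^2)·Dx  (order 1).
h: a_k = 8, -48, 240, -1184, 6000, -31392, …
ICs: h(0) = 8.

f: a_k = 4, 4, -2, 2, -5/2, 7/2, …
h₀=f(r): pull back L_f along r ⇒ L₀.
Differentiate: ansatz ord ≤ ord L₀ ⇒ L.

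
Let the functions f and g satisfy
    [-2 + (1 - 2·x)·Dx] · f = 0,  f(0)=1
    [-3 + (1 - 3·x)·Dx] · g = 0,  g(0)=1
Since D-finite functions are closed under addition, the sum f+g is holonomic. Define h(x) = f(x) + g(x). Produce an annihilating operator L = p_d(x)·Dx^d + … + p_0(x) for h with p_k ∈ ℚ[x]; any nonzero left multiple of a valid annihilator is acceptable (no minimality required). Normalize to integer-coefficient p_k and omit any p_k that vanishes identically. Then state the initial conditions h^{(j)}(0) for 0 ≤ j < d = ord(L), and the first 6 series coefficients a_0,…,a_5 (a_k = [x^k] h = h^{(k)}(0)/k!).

L = -12 + (10 - 24·x)·Dx + (-1 + 5·x - 6·x^2)·Dx^2  (order 2).
h: a_k = 2, 5, 13, 35, 97, 275, …
ICs: h(0) = 2, h′(0) = 5.

f: a_k = 1, 2, 4, 8, 16, 32, …
g: a_k = 1, 3, 9, 27, 81, 243, …
h₀=f+g: left-lcm gives L₀, ord ≤ 2.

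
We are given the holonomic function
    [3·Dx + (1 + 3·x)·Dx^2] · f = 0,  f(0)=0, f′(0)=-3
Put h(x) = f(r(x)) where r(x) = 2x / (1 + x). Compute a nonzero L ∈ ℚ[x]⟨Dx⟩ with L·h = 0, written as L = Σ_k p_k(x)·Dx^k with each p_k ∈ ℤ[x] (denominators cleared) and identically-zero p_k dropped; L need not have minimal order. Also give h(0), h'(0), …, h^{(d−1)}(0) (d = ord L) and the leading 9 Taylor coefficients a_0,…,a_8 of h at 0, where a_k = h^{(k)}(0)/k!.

L = (8 + 14·x)·Dx + (1 + 8·x + 7·x^2)·Dx^2  (order 2).
h: a_k = 0, -6, 24, -114, 600, -16806/5, 19608, -823542/7, 720600, …
ICs: h(0) = 0, h′(0) = -6.

f: a_k = 0, -3, 9/2, -9, 81/4, -243/5, 243/2, -2187/7, 6561/8, …
L₀ from L_f via x↦r, Dx↦r'^{-1}Dx.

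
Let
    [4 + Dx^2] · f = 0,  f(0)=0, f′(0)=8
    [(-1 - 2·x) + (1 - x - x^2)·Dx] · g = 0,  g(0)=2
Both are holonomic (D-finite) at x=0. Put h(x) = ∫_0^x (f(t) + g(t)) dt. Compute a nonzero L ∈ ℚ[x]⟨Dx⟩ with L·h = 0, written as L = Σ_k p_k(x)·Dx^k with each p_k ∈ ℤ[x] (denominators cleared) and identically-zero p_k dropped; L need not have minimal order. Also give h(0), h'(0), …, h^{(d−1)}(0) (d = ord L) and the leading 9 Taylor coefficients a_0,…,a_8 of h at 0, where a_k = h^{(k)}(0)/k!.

L = (-44 - 96·x - 32·x^2 - 48·x^3 - 40·x^4 - 16·x^5)·Dx + (16 - 20·x - 8·x^2 + 16·x^3 - 12·x^4 - 24·x^5 - 8·x^6)·Dx^2 + (-11 - 24·x - 8·x^2 - 12·x^3 - 10·x^4 - 4·x^5)·Dx^3 + (4 - 5·x - 2·x^2 + 4·x^3 - 3·x^4 - 6·x^5 - 2·x^6)·Dx^4  (order 4).
h: a_k = 0, 2, 5, 4/3, 1/6, 2, 128/45, 26/7, 6599/1260, …
ICs: h(0) = 0, h′(0) = 2, h′′(0) = 10, h′′′(0) = 8.

f: a_k = 0, 8, 0, -16/3, 0, 16/15, 0, -32/315, 0, …
g: a_k = 2, 2, 4, 6, 10, 16, 26, 42, 68, …
Weyl lclm of L_f,L_g ⇒ L₀ (ord ≤ 3).
Integrate: L := L₀·Dx.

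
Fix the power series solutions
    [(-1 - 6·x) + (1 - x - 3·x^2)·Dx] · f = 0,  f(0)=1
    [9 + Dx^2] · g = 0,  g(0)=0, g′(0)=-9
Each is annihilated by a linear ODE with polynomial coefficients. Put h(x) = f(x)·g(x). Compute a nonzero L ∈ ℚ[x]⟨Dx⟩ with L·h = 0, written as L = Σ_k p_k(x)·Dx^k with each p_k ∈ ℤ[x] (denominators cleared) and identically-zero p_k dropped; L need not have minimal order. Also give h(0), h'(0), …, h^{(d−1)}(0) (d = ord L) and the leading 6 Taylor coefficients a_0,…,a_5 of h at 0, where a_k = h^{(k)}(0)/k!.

L = (-3 + 9·x + 27·x^2) + (2 + 12·x)·Dx + (-1 + x + 3·x^2)·Dx^2  (order 2).
h: a_k = 0, -9, -9, -45/2, -99/2, -4923/40, …
ICs: h(0) = 0, h′(0) = -9.

f: a_k = 1, 1, 4, 7, 19, 40, …
g: a_k = 0, -9, 0, 27/2, 0, -243/40, …
Product ⇒ symmetric product L₀, ord ≤ 2.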